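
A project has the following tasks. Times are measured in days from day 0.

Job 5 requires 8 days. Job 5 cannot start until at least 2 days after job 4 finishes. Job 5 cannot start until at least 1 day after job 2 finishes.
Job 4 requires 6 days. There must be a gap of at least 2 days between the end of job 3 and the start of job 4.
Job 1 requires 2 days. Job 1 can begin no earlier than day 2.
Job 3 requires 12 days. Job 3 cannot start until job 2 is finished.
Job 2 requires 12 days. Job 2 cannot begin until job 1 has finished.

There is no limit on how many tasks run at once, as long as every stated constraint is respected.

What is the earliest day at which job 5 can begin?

Job 1 cannot begin until its own release at day 2. It runs from day 2 to 2 + 2 = day 4.
Job 2 waits on job 1 (finishes day 4), so it starts at day 4 and finishes at 4 + 12 = day 16.
Job 3 waits on job 2 (finishes day 16), so it starts at day 16 and finishes at 16 + 12 = day 28.
Job 4 waits on job 3 (finishes day 28, plus 2-day gap → day 30), so it starts at day 30 and finishes at 30 + 6 = day 36.
Job 5 waits on job 4 (finishes day 36, plus 2-day gap → day 38); job 2 (finishes day 16, plus 1-day gap → day 17). The latest of these is day 38, which is the earliest job 5 can start.

38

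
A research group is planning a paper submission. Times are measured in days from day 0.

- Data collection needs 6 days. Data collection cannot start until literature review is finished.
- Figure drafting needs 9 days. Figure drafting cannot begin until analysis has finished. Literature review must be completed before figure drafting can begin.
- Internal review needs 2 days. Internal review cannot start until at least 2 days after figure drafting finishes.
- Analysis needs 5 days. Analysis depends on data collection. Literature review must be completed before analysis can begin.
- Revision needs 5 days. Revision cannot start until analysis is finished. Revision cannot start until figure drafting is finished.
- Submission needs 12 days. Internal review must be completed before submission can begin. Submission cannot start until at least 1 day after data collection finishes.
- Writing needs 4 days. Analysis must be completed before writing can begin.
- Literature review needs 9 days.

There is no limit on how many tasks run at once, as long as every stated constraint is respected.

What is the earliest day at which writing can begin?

20

Literature review has no prerequisites, so it starts at day 0 and finishes at day 9.
Data collection waits on literature review (finishes day 9), so it starts at day 9 and finishes at 9 + 6 = day 15.
Analysis cannot start until data collection (finishes day 15); literature review (finishes day 9). The controlling bound is day 15, so analysis finishes at 15 + 5 = day 20.
Writing waits on analysis (finishes day 20), so the earliest it can start is day 20.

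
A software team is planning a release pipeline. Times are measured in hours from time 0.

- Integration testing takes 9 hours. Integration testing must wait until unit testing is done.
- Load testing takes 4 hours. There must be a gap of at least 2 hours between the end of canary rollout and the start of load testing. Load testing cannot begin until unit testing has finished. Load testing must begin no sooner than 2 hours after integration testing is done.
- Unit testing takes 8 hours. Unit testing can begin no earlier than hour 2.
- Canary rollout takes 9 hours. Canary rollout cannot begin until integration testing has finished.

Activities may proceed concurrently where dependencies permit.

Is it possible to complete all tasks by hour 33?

Unit testing cannot begin until its own release at hour 2. It runs from hour 2 to 2 + 8 = hour 10.
After unit testing (finishes hour 10), integration testing can start at hour 10 and finishes at hour 19.
Canary rollout waits on integration testing (finishes hour 19), so it starts at hour 19 and finishes at 19 + 9 = hour 28.
Load testing cannot start until canary rollout (finishes hour 28, plus 2-hour gap → hour 30); unit testing (finishes hour 10); integration testing (finishes hour 19, plus 2-hour gap → hour 21). The controlling bound is hour 30, so load testing finishes at 30 + 4 = hour 34.
The earliest everything can be done is hour 34, which is after the deadline of 33, so it is not possible.

No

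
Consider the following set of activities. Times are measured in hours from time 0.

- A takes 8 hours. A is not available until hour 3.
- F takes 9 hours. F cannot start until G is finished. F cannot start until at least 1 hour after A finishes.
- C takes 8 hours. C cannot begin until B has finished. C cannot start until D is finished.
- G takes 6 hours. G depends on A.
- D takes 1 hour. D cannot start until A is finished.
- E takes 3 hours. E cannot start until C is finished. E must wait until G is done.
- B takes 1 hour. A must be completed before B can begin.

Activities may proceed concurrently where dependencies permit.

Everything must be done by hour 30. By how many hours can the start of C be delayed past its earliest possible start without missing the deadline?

After its own release at hour 3, A can start at hour 3 and finishes at hour 11.
D waits on A (finishes hour 11), so it starts at hour 11 and finishes at 11 + 1 = hour 12.
After A (finishes hour 11), B can start at hour 11 and finishes at hour 12.
C cannot start until B (finishes hour 12); D (finishes hour 12). The controlling bound is hour 12, so C finishes at 12 + 8 = hour 20.

Working backward from the deadline:
E has no dependents, so it just needs to finish by hour 30. Starting by 30 − 3 = hour 27 achieves that.
C has to be done before E (must start by hour 27). That means finishing by hour 27, i.e. starting by 27 − 8 = hour 19.
So C can start as early as hour 12 and as late as hour 19, giving 19 − 12 = 7 hours of slack.

7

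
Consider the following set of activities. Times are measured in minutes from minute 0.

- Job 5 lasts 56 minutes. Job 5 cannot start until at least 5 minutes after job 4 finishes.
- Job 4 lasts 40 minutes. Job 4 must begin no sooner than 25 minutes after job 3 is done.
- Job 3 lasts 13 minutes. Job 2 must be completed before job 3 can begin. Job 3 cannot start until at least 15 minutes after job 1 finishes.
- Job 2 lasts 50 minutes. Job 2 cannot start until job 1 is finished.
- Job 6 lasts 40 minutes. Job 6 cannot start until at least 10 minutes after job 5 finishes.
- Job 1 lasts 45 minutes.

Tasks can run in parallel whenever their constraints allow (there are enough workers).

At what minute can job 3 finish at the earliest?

Job 1 can start immediately at minute 0; it finishes at minute 45.
After job 1 (finishes minute 45), job 2 can start at minute 45 and finishes at minute 95.
Job 3 cannot start until job 2 (finishes minute 95); job 1 (finishes minute 45, plus 15-minute gap → minute 60). The controlling bound is minute 95, so job 3 finishes at 95 + 13 = minute 108.

108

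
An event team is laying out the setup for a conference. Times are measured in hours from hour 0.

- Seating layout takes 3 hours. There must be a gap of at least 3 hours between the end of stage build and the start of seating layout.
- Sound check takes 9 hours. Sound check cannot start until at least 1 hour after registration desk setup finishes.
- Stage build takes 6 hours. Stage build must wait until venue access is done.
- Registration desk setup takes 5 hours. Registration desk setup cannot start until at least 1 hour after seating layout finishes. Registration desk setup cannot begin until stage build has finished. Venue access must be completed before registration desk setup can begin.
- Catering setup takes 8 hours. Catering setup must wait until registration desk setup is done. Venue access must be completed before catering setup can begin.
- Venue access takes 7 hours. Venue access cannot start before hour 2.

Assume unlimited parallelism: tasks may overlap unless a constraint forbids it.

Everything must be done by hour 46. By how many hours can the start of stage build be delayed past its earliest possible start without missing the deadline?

Venue access waits on its own release at hour 2, so it starts at hour 2 and finishes at 2 + 7 = hour 9.
After venue access (finishes hour 9), stage build can start at hour 9 and finishes at hour 15.

Working backward from the deadline:
To finish by hour 46, catering setup (duration 8) must start no later than hour 38.
Sound check must finish by hour 46; it takes 9 hours, so it must start by 46 − 9 = hour 37.
For registration desk setup: catering setup (must start by hour 38); sound check (must start by hour 37, minus 1-hour gap → hour 36). The most restrictive is hour 36; with a 5-hour duration, registration desk setup must start by hour 31.
Since registration desk setup (must start by hour 31, minus 1-hour gap → hour 30) depends on it, seating layout must finish by hour 30. Backing off its 3-hour duration gives a latest start of hour 27.
Stage build feeds seating layout (must start by hour 27, minus 3-hour gap → hour 24); registration desk setup (must start by hour 31). Taking the minimum, stage build must finish by hour 24 and start by 24 − 6 = hour 18.
So stage build can start as early as hour 9 and as late as hour 18, giving 18 − 9 = 9 hours of slack.

9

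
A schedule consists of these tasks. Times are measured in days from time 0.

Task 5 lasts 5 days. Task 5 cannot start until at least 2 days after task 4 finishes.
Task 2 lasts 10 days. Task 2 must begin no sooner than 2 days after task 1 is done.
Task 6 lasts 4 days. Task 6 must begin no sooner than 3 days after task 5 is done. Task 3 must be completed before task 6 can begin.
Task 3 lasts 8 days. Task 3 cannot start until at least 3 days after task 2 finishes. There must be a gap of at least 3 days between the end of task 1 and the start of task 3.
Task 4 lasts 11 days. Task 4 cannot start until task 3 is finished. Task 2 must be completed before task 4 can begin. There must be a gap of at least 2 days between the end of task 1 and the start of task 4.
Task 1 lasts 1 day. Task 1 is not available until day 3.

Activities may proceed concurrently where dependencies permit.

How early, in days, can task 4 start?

27

After its own release at day 3, task 1 can start at day 3 and finishes at day 4.
Task 2 cannot begin until task 1 (finishes day 4, plus 2-day gap → day 6). It runs from day 6 to 6 + 10 = day 16.
Task 3 has to wait for task 2 (finishes day 16, plus 3-day gap → day 19); task 1 (finishes day 4, plus 3-day gap → day 7). The latest of these is day 19, so task 3 runs day 19 to 19 + 8 = day 27.
Task 4 waits on task 3 (finishes day 27); task 2 (finishes day 16); task 1 (finishes day 4, plus 2-day gap → day 6). The latest of these is day 27, which is the earliest task 4 can start.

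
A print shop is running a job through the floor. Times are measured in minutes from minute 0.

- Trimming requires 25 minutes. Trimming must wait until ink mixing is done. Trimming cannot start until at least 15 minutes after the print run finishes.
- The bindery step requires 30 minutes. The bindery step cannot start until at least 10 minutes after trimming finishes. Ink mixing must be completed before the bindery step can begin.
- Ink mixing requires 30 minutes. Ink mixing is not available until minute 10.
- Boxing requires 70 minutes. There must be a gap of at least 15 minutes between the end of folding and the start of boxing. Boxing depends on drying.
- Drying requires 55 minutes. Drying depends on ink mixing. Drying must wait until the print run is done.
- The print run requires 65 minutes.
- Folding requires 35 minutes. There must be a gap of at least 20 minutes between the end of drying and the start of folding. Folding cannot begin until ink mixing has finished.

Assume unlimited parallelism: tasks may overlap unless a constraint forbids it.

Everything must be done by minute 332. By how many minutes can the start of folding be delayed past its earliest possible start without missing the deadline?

Nothing blocks the print run, so it runs from minute 0 to minute 65.
Ink mixing waits on its own release at minute 10, so it starts at minute 10 and finishes at 10 + 30 = minute 40.
For drying: ink mixing (finishes minute 40); the print run (finishes minute 65). Taking the maximum gives a start of minute 65, and it finishes at 65 + 55 = minute 120.
For folding: drying (finishes minute 120, plus 20-minute gap → minute 140); ink mixing (finishes minute 40). Taking the maximum gives a start of minute 140, and it finishes at 140 + 35 = minute 175.

Working backward from the deadline:
Boxing must finish by minute 332; it takes 70 minutes, so it must start by 332 − 70 = minute 262.
Folding has to be done before boxing (must start by minute 262, minus 15-minute gap → minute 247). That means finishing by minute 247, i.e. starting by 247 − 35 = minute 212.
So folding can start as early as minute 140 and as late as minute 212, giving 212 − 140 = 72 minutes of slack.

72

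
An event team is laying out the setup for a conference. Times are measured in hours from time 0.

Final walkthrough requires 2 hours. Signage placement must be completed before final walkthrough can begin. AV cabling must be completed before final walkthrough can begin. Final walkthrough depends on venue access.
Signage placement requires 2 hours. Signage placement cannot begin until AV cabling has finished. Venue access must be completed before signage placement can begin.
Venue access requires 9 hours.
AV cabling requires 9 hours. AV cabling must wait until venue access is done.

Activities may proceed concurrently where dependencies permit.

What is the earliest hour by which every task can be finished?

Venue access has no prerequisites, so it starts at hour 0 and finishes at hour 9.
AV cabling cannot begin until venue access (finishes hour 9). It runs from hour 9 to 9 + 9 = hour 18.
Signage placement cannot start until AV cabling (finishes hour 18); venue access (finishes hour 9). The controlling bound is hour 18, so signage placement finishes at 18 + 2 = hour 20.
Final walkthrough has to wait for signage placement (finishes hour 20); AV cabling (finishes hour 18); venue access (finishes hour 9). The latest of these is hour 20, so final walkthrough runs hour 20 to 20 + 2 = hour 22.
All tasks are finished once the last one completes. Finish times: Venue access at 9, AV cabling at 18, Signage placement at 20, Final walkthrough at 22. The latest is hour 22.

22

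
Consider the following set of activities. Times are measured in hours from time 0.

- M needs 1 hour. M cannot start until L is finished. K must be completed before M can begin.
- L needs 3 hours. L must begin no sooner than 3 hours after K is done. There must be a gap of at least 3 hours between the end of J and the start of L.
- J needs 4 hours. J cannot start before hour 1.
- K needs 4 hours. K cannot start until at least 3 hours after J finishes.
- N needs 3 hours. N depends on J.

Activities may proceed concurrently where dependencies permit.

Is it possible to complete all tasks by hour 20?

After its own release at hour 1, J can start at hour 1 and finishes at hour 5.
After J (finishes hour 5), N can start at hour 5 and finishes at hour 8.
K waits on J (finishes hour 5, plus 3-hour gap → hour 8), so it starts at hour 8 and finishes at 8 + 4 = hour 12.
L needs all of K (finishes hour 12, plus 3-hour gap → hour 15); J (finishes hour 5, plus 3-hour gap → hour 8). That puts its earliest start at hour 15; it finishes at 15 + 3 = hour 18.
M cannot start until L (finishes hour 18); K (finishes hour 12). The controlling bound is hour 18, so M finishes at 18 + 1 = hour 19.
Every task is finished by hour 19, which is no later than the deadline of 20, so the schedule is feasible.

Yes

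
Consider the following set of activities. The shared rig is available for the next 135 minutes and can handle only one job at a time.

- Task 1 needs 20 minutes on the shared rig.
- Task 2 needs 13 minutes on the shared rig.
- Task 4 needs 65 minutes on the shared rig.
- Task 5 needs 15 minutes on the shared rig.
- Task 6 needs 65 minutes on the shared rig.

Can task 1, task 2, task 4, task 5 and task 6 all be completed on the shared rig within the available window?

No

Running back to back, the jobs need 20 + 13 + 65 + 15 + 65 = 178 minutes on the shared rig.
Since 178 > 135, they cannot all fit.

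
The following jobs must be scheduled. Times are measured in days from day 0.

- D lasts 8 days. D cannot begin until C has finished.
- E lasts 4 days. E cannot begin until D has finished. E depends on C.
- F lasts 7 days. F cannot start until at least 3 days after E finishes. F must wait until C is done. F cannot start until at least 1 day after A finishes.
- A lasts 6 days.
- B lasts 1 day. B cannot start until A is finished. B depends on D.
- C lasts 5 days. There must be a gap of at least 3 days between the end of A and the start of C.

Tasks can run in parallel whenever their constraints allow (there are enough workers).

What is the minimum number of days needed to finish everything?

36

A can start immediately at day 0; it finishes at day 6.
C waits on A (finishes day 6, plus 3-day gap → day 9), so it starts at day 9 and finishes at 9 + 5 = day 14.
After C (finishes day 14), D can start at day 14 and finishes at day 22.
E cannot start until D (finishes day 22); C (finishes day 14). The controlling bound is day 22, so E finishes at 22 + 4 = day 26.
F cannot start until E (finishes day 26, plus 3-day gap → day 29); C (finishes day 14); A (finishes day 6, plus 1-day gap → day 7). The controlling bound is day 29, so F finishes at 29 + 7 = day 36.
B needs all of A (finishes day 6); D (finishes day 22). That puts its earliest start at day 22; it finishes at 22 + 1 = day 23.
All tasks are finished once the last one completes. Finish times: A at 6, B at 23, C at 14, D at 22, E at 26, F at 36. The latest is day 36.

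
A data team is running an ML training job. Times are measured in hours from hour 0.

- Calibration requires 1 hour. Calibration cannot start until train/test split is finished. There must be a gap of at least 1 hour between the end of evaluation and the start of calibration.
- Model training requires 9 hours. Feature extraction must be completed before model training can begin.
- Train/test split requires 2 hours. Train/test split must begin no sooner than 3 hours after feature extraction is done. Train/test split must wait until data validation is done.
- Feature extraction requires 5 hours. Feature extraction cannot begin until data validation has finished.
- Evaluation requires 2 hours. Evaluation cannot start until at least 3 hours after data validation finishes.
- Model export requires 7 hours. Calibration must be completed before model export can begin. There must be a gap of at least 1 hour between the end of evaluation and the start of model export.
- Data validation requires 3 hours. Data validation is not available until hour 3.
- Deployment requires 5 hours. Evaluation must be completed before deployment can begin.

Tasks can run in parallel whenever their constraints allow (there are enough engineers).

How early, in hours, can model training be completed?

Data validation cannot begin until its own release at hour 3. It runs from hour 3 to 3 + 3 = hour 6.
Feature extraction cannot begin until data validation (finishes hour 6). It runs from hour 6 to 6 + 5 = hour 11.
Model training waits on feature extraction (finishes hour 11), so it starts at hour 11 and finishes at 11 + 9 = hour 20.

20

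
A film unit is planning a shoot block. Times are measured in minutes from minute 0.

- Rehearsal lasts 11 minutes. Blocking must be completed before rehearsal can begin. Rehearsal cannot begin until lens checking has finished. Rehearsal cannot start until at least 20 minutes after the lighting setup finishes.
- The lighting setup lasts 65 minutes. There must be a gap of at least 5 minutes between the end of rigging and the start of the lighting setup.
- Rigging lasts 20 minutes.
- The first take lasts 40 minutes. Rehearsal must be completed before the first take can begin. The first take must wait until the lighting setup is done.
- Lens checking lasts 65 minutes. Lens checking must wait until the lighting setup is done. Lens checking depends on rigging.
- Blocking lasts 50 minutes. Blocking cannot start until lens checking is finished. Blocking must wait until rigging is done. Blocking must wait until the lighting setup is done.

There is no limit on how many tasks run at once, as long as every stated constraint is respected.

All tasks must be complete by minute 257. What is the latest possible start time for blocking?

Nothing follows the first take; the deadline of minute 257 is its only limit. It must start by 257 − 40 = minute 217.
Rehearsal must finish before the first take (must start by minute 217). With an 11-minute duration, rehearsal must start by 217 − 11 = minute 206.
Since rehearsal (must start by minute 206) depends on it, blocking must finish by minute 206. Backing off its 50-minute duration gives a latest start of minute 156.

156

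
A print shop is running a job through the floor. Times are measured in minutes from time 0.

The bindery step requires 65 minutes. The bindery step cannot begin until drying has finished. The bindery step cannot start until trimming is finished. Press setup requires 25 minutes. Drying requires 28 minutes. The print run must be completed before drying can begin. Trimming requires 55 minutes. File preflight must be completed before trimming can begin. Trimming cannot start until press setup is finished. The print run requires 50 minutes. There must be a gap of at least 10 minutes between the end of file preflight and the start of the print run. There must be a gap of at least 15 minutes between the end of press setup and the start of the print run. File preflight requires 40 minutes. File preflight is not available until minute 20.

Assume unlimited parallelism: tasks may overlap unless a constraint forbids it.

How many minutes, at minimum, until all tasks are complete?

213

Nothing blocks press setup, so it runs from minute 0 to minute 25.
File preflight waits on its own release at minute 20, so it starts at minute 20 and finishes at 20 + 40 = minute 60.
Trimming cannot start until file preflight (finishes minute 60); press setup (finishes minute 25). The controlling bound is minute 60, so trimming finishes at 60 + 55 = minute 115.
The print run cannot start until file preflight (finishes minute 60, plus 10-minute gap → minute 70); press setup (finishes minute 25, plus 15-minute gap → minute 40). The controlling bound is minute 70, so the print run finishes at 70 + 50 = minute 120.
After the print run (finishes minute 120), drying can start at minute 120 and finishes at minute 148.
For the bindery step: drying (finishes minute 148); trimming (finishes minute 115). Taking the maximum gives a start of minute 148, and it finishes at 148 + 65 = minute 213.
All tasks are finished once the last one completes. Finish times: File preflight at 60, Press setup at 25, The print run at 120, Drying at 148, Trimming at 115, The bindery step at 213. The latest is minute 213.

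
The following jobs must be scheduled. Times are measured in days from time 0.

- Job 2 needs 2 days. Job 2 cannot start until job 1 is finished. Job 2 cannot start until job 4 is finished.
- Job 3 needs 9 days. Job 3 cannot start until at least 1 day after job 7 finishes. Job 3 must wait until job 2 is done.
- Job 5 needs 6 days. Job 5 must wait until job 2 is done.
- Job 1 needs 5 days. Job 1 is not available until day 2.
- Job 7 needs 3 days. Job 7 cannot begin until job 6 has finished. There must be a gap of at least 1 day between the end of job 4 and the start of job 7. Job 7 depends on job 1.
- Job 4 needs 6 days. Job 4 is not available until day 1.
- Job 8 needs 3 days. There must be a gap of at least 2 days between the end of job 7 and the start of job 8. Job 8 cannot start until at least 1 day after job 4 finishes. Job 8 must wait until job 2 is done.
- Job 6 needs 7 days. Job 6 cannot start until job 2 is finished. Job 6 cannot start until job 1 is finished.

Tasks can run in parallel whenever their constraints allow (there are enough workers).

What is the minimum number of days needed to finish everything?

29

Job 4 waits on its own release at day 1, so it starts at day 1 and finishes at 1 + 6 = day 7.
Job 1 waits on its own release at day 2, so it starts at day 2 and finishes at 2 + 5 = day 7.
Job 2 has to wait for job 1 (finishes day 7); job 4 (finishes day 7). The latest of these is day 7, so job 2 runs day 7 to 7 + 2 = day 9.
Job 6 needs all of job 2 (finishes day 9); job 1 (finishes day 7). That puts its earliest start at day 9; it finishes at 9 + 7 = day 16.
For job 7: job 6 (finishes day 16); job 4 (finishes day 7, plus 1-day gap → day 8); job 1 (finishes day 7). Taking the maximum gives a start of day 16, and it finishes at 16 + 3 = day 19.
Job 8 needs all of job 7 (finishes day 19, plus 2-day gap → day 21); job 4 (finishes day 7, plus 1-day gap → day 8); job 2 (finishes day 9). That puts its earliest start at day 21; it finishes at 21 + 3 = day 24.
Job 3 needs all of job 7 (finishes day 19, plus 1-day gap → day 20); job 2 (finishes day 9). That puts its earliest start at day 20; it finishes at 20 + 9 = day 29.
Job 5 cannot begin until job 2 (finishes day 9). It runs from day 9 to 9 + 6 = day 15.
All tasks are finished once the last one completes. Finish times: Job 1 at 7, Job 2 at 9, Job 3 at 29, Job 4 at 7, Job 5 at 15, Job 6 at 16, Job 7 at 19, Job 8 at 24. The latest is day 29.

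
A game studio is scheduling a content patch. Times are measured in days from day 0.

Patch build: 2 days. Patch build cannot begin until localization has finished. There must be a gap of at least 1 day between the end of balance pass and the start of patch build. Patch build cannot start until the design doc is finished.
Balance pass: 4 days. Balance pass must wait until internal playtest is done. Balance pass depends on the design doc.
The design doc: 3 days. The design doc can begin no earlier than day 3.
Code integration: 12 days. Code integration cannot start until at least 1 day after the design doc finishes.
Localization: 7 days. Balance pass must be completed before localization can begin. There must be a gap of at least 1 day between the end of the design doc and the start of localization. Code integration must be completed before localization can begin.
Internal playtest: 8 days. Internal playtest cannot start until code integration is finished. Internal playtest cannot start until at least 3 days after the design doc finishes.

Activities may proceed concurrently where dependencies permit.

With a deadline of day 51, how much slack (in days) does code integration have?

The design doc cannot begin until its own release at day 3. It runs from day 3 to 3 + 3 = day 6.
Code integration waits on the design doc (finishes day 6, plus 1-day gap → day 7), so it starts at day 7 and finishes at 7 + 12 = day 19.

Working backward from the deadline:
Nothing follows patch build; the deadline of day 51 is its only limit. It must start by 51 − 2 = day 49.
Since patch build (must start by day 49) depends on it, localization must finish by day 49. Backing off its 7-day duration gives a latest start of day 42.
Balance pass must finish in time for localization (must start by day 42); patch build (must start by day 49, minus 1-day gap → day 48). The tightest is day 42, so balance pass must start by 42 − 4 = day 38.
Internal playtest feeds into balance pass (must start by day 38); so internal playtest must finish by day 38 and therefore start by day 30.
For code integration: internal playtest (must start by day 30); localization (must start by day 42). The most restrictive is day 30; with a 12-day duration, code integration must start by day 18.
So code integration can start as early as day 7 and as late as day 18, giving 18 − 7 = 11 days of slack.

11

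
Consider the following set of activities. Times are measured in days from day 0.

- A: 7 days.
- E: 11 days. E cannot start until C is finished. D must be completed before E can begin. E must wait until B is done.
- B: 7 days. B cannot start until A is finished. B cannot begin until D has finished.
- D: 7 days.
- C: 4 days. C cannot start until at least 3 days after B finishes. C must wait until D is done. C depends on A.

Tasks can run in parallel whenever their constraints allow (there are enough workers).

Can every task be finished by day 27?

No

D can start immediately at day 0; it finishes at day 7.
Nothing blocks A, so it runs from day 0 to day 7.
B has to wait for A (finishes day 7); D (finishes day 7). The latest of these is day 7, so B runs day 7 to 7 + 7 = day 14.
C has to wait for B (finishes day 14, plus 3-day gap → day 17); D (finishes day 7); A (finishes day 7). The latest of these is day 17, so C runs day 17 to 17 + 4 = day 21.
For E: C (finishes day 21); D (finishes day 7); B (finishes day 14). Taking the maximum gives a start of day 21, and it finishes at 21 + 11 = day 32.
The earliest everything can be done is day 32, which is after the deadline of 27, so it is not possible.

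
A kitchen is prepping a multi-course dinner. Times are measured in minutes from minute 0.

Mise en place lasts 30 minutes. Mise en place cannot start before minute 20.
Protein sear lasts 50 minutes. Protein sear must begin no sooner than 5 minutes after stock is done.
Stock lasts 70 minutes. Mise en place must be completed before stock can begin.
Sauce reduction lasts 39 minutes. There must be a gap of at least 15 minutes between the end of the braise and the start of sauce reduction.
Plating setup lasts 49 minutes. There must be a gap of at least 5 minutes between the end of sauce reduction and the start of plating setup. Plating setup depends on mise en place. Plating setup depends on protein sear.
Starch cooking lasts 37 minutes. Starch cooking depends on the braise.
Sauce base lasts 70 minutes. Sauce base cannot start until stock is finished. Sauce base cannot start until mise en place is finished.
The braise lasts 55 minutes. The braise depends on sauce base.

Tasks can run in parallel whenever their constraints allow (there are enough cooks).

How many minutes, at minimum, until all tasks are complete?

Mise en place cannot begin until its own release at minute 20. It runs from minute 20 to 20 + 30 = minute 50.
After mise en place (finishes minute 50), stock can start at minute 50 and finishes at minute 120.
Protein sear cannot begin until stock (finishes minute 120, plus 5-minute gap → minute 125). It runs from minute 125 to 125 + 50 = minute 175.
Sauce base needs all of stock (finishes minute 120); mise en place (finishes minute 50). That puts its earliest start at minute 120; it finishes at 120 + 70 = minute 190.
After sauce base (finishes minute 190), the braise can start at minute 190 and finishes at minute 245.
Starch cooking cannot begin until the braise (finishes minute 245). It runs from minute 245 to 245 + 37 = minute 282.
Sauce reduction cannot begin until the braise (finishes minute 245, plus 15-minute gap → minute 260). It runs from minute 260 to 260 + 39 = minute 299.
Plating setup cannot start until sauce reduction (finishes minute 299, plus 5-minute gap → minute 304); mise en place (finishes minute 50); protein sear (finishes minute 175). The controlling bound is minute 304, so plating setup finishes at 304 + 49 = minute 353.
All tasks are finished once the last one completes. Finish times: Mise en place at 50, Stock at 120, Sauce base at 190, The braise at 245, Protein sear at 175, Sauce reduction at 299, Starch cooking at 282, Plating setup at 353. The latest is minute 353.

353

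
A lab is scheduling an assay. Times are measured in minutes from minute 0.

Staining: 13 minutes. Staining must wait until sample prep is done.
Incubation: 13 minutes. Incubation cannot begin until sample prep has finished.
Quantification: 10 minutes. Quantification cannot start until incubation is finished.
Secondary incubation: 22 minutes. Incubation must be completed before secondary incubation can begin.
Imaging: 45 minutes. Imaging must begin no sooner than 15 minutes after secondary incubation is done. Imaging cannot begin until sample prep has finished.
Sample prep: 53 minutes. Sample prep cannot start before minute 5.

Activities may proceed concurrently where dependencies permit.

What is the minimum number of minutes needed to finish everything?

Sample prep cannot begin until its own release at minute 5. It runs from minute 5 to 5 + 53 = minute 58.
After sample prep (finishes minute 58), staining can start at minute 58 and finishes at minute 71.
Incubation cannot begin until sample prep (finishes minute 58). It runs from minute 58 to 58 + 13 = minute 71.
Quantification cannot begin until incubation (finishes minute 71). It runs from minute 71 to 71 + 10 = minute 81.
Secondary incubation waits on incubation (finishes minute 71), so it starts at minute 71 and finishes at 71 + 22 = minute 93.
For imaging: secondary incubation (finishes minute 93, plus 15-minute gap → minute 108); sample prep (finishes minute 58). Taking the maximum gives a start of minute 108, and it finishes at 108 + 45 = minute 153.
All tasks are finished once the last one completes. Finish times: Sample prep at 58, Incubation at 71, Staining at 71, Secondary incubation at 93, Imaging at 153, Quantification at 81. The latest is minute 153.

153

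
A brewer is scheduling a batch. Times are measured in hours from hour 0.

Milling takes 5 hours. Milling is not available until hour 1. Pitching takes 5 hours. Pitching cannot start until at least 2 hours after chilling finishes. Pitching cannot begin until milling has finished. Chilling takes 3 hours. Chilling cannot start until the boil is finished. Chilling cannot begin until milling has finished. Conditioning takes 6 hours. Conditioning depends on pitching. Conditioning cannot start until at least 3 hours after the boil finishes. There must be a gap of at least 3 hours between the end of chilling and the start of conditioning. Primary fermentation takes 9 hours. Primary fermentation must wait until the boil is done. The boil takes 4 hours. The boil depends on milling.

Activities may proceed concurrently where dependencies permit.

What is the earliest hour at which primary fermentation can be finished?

Milling waits on its own release at hour 1, so it starts at hour 1 and finishes at 1 + 5 = hour 6.
After milling (finishes hour 6), the boil can start at hour 6 and finishes at hour 10.
Primary fermentation cannot begin until the boil (finishes hour 10). It runs from hour 10 to 10 + 9 = hour 19.

19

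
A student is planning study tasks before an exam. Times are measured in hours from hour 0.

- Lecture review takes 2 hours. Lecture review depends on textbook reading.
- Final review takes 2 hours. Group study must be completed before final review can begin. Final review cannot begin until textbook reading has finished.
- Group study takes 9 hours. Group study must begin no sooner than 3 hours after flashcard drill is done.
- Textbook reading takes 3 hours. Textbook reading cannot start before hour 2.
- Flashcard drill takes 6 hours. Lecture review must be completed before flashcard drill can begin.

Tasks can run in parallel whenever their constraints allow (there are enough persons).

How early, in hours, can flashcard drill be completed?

Textbook reading waits on its own release at hour 2, so it starts at hour 2 and finishes at 2 + 3 = hour 5.
After textbook reading (finishes hour 5), lecture review can start at hour 5 and finishes at hour 7.
Flashcard drill cannot begin until lecture review (finishes hour 7). It runs from hour 7 to 7 + 6 = hour 13.

13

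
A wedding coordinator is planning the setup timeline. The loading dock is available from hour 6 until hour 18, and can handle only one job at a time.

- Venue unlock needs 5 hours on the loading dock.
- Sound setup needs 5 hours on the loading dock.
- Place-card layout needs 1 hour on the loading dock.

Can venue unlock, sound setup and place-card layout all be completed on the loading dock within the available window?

Yes

The loading dock window is 18 − 6 = 12 hours.
Running back to back, the jobs need 5 + 5 + 1 = 11 hours on the loading dock.
Since 11 ≤ 12, they fit within the window.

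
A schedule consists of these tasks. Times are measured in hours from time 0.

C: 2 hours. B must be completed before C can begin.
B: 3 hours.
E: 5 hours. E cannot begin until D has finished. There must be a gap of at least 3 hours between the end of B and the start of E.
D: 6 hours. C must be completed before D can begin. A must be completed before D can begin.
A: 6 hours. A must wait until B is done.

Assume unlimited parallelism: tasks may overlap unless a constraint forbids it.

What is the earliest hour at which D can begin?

B has no prerequisites, so it starts at hour 0 and finishes at hour 3.
C waits on B (finishes hour 3), so it starts at hour 3 and finishes at 3 + 2 = hour 5.
A cannot begin until B (finishes hour 3). It runs from hour 3 to 3 + 6 = hour 9.
D waits on C (finishes hour 5); A (finishes hour 9). The latest of these is hour 9, which is the earliest D can start.

9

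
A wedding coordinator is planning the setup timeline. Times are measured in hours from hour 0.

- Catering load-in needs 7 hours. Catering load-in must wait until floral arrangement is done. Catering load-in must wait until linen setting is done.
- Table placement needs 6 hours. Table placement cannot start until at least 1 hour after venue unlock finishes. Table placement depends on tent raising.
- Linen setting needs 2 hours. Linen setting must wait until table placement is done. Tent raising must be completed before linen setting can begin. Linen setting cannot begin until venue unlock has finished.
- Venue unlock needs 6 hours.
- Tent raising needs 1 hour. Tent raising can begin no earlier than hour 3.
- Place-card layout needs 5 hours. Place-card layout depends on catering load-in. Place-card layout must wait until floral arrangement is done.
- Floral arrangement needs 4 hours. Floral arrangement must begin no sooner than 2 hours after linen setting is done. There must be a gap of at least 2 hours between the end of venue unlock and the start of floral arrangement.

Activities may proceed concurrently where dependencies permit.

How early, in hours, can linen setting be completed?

15

After its own release at hour 3, tent raising can start at hour 3 and finishes at hour 4.
Venue unlock can start immediately at hour 0; it finishes at hour 6.
Table placement has to wait for venue unlock (finishes hour 6, plus 1-hour gap → hour 7); tent raising (finishes hour 4). The latest of these is hour 7, so table placement runs hour 7 to 7 + 6 = hour 13.
Linen setting has to wait for table placement (finishes hour 13); tent raising (finishes hour 4); venue unlock (finishes hour 6). The latest of these is hour 13, so linen setting runs hour 13 to 13 + 2 = hour 15.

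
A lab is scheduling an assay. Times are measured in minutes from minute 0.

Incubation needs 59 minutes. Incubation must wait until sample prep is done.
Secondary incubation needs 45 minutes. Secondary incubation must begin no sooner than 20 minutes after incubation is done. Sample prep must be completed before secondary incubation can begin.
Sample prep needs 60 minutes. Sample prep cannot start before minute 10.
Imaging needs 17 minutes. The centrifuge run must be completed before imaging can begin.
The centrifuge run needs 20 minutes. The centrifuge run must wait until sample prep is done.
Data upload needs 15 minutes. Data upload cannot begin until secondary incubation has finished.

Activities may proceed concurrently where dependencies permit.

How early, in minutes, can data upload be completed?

209

After its own release at minute 10, sample prep can start at minute 10 and finishes at minute 70.
After sample prep (finishes minute 70), incubation can start at minute 70 and finishes at minute 129.
For secondary incubation: incubation (finishes minute 129, plus 20-minute gap → minute 149); sample prep (finishes minute 70). Taking the maximum gives a start of minute 149, and it finishes at 149 + 45 = minute 194.
After secondary incubation (finishes minute 194), data upload can start at minute 194 and finishes at minute 209.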